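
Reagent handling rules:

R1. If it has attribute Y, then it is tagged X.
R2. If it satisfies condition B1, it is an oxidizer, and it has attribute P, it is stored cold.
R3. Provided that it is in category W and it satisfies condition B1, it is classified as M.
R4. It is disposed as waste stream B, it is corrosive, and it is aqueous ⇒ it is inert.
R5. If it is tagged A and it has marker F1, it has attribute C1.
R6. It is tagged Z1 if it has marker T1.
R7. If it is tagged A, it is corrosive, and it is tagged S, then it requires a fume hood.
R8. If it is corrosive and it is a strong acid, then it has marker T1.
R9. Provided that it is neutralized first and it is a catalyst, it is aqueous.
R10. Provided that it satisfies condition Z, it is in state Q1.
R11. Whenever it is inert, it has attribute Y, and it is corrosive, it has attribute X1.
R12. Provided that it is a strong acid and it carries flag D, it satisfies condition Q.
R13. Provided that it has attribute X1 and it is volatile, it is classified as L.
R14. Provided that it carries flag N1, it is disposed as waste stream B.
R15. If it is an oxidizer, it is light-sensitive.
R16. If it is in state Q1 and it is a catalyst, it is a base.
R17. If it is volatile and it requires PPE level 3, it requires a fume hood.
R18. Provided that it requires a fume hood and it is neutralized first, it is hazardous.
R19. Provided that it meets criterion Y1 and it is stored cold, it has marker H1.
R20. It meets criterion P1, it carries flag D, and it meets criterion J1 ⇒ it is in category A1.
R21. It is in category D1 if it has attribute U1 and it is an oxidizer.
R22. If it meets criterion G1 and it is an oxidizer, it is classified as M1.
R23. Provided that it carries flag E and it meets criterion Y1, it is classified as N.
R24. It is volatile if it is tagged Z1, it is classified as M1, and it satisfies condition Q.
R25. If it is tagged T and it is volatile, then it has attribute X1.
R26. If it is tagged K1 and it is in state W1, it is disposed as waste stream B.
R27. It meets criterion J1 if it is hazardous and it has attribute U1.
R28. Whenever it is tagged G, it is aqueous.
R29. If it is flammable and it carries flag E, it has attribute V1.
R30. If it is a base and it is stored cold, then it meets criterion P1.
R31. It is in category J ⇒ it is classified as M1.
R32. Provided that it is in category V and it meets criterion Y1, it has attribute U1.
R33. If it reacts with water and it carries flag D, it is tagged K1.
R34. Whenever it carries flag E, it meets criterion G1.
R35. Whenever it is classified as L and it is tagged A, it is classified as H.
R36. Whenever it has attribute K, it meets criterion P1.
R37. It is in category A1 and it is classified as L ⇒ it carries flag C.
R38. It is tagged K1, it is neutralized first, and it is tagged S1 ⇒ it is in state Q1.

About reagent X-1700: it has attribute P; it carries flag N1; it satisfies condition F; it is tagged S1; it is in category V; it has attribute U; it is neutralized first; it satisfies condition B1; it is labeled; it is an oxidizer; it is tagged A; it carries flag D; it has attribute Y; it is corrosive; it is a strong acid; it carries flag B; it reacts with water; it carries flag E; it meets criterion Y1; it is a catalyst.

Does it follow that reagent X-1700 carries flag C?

Forward chaining from the given facts derives: is tagged X, is stored cold, has marker T1, is aqueous, satisfies condition Q, is disposed as waste stream B, is light-sensitive, has marker H1, is classified as N, has attribute U1, is tagged K1, meets criterion G1, is in state Q1, is inert, is tagged Z1, has attribute X1, is a base, is in category D1, is classified as M1, is volatile, meets criterion P1, is classified as L, is classified as H.
The only rule concluding "it carries flag C" is R37, which needs "it is in category A1"; that is never established.

No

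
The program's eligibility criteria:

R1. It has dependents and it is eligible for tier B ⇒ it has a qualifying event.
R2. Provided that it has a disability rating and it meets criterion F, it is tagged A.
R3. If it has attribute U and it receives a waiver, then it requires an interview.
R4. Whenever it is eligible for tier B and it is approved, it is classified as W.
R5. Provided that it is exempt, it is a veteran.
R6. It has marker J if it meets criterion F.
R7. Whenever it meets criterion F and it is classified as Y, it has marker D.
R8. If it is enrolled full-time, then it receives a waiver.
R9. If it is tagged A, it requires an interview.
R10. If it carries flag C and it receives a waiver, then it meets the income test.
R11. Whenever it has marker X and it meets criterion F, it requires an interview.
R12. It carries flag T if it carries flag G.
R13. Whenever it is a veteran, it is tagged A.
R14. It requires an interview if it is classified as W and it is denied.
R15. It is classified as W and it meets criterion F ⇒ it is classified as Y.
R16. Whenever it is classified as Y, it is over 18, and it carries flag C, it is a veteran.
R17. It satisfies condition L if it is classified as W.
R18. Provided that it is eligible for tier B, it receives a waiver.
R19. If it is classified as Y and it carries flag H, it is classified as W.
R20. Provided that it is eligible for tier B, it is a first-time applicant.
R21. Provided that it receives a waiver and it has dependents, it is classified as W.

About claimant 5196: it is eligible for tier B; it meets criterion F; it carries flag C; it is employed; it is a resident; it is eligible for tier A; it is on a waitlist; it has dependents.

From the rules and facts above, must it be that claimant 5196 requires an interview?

No

Forward chaining from the given facts derives: has a qualifying event, has marker J, receives a waiver, is a first-time applicant, is classified as W, meets the income test, is classified as Y, satisfies condition L, has marker D.
Rules concluding "it requires an interview": R3 needs "it has attribute U"; R9 needs "it is tagged A"; R11 needs "it has marker X"; R14 needs "it is denied" — none of these are established.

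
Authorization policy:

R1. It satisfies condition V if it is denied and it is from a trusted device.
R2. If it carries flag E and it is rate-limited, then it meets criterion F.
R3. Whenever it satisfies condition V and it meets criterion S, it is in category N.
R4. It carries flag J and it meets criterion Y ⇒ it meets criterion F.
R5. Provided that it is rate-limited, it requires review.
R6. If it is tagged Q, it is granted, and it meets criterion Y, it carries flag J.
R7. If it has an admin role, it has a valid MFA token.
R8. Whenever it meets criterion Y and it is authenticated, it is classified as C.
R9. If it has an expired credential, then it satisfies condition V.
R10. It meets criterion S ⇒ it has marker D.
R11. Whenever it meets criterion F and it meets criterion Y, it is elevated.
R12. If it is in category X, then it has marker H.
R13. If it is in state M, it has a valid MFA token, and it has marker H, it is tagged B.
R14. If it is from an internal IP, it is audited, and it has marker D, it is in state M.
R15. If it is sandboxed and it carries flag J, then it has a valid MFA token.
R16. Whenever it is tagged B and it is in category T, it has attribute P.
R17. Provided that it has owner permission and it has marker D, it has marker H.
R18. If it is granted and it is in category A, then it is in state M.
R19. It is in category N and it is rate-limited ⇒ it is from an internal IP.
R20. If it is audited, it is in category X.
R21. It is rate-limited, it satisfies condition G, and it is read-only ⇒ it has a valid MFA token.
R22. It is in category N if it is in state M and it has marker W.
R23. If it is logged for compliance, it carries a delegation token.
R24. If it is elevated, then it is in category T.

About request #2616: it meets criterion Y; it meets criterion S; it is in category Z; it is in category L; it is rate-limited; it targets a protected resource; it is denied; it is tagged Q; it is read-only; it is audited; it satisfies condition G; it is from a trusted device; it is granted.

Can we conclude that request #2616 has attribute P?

Yes

By R1 (it is denied, it is from a trusted device): it satisfies condition V.
By R3 (it satisfies condition V, it meets criterion S): it is in category N.
By R6 (it is tagged Q, it is granted, it meets criterion Y): it carries flag J.
By R10 (it meets criterion S): it has marker D.
By R19 (it is in category N, it is rate-limited): it is from an internal IP.
By R20 (it is audited): it is in category X.
By R21 (it is rate-limited, it satisfies condition G, it is read-only): it has a valid MFA token.
By R4 (it carries flag J, it meets criterion Y): it meets criterion F.
By R11 (it meets criterion F, it meets criterion Y): it is elevated.
By R12 (it is in category X): it has marker H.
By R14 (it is from an internal IP, it is audited, it has marker D): it is in state M.
By R24 (it is elevated): it is in category T.
By R13 (it is in state M, it has a valid MFA token, it has marker H): it is tagged B.
By R16 (it is tagged B, it is in category T): it has attribute P.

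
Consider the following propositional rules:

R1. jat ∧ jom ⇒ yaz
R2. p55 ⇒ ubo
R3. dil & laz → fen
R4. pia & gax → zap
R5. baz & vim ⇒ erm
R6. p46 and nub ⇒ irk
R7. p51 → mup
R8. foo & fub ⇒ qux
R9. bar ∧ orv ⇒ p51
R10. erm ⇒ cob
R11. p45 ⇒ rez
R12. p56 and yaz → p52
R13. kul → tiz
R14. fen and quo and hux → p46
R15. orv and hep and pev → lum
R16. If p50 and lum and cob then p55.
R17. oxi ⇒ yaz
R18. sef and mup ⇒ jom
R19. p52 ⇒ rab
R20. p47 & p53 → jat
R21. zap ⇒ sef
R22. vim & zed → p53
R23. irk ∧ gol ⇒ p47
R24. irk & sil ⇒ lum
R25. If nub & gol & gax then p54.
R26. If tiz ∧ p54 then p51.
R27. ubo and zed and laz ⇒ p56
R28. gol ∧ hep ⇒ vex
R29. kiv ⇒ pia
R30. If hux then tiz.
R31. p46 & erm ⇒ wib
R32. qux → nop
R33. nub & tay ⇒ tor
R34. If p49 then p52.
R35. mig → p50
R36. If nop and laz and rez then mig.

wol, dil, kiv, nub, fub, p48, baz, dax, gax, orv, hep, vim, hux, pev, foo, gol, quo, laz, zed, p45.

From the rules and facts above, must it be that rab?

Yes

fen  (by R3: dil, laz)
erm  (by R5: baz, vim)
qux  (by R8: foo, fub)
cob  (by R10: erm)
rez  (by R11: p45)
p46  (by R14: fen, quo, hux)
lum  (by R15: orv, hep, pev)
p53  (by R22: vim, zed)
p54  (by R25: nub, gol, gax)
pia  (by R29: kiv)
tiz  (by R30: hux)
nop  (by R32: qux)
mig  (by R36: nop, laz, rez)
zap  (by R4: pia, gax)
irk  (by R6: p46, nub)
sef  (by R21: zap)
p47  (by R23: irk, gol)
p51  (by R26: tiz, p54)
p50  (by R35: mig)
mup  (by R7: p51)
p55  (by R16: p50, lum, cob)
jom  (by R18: sef, mup)
jat  (by R20: p47, p53)
yaz  (by R1: jat, jom)
ubo  (by R2: p55)
p56  (by R27: ubo, zed, laz)
p52  (by R12: p56, yaz)
rab  (by R19: p52)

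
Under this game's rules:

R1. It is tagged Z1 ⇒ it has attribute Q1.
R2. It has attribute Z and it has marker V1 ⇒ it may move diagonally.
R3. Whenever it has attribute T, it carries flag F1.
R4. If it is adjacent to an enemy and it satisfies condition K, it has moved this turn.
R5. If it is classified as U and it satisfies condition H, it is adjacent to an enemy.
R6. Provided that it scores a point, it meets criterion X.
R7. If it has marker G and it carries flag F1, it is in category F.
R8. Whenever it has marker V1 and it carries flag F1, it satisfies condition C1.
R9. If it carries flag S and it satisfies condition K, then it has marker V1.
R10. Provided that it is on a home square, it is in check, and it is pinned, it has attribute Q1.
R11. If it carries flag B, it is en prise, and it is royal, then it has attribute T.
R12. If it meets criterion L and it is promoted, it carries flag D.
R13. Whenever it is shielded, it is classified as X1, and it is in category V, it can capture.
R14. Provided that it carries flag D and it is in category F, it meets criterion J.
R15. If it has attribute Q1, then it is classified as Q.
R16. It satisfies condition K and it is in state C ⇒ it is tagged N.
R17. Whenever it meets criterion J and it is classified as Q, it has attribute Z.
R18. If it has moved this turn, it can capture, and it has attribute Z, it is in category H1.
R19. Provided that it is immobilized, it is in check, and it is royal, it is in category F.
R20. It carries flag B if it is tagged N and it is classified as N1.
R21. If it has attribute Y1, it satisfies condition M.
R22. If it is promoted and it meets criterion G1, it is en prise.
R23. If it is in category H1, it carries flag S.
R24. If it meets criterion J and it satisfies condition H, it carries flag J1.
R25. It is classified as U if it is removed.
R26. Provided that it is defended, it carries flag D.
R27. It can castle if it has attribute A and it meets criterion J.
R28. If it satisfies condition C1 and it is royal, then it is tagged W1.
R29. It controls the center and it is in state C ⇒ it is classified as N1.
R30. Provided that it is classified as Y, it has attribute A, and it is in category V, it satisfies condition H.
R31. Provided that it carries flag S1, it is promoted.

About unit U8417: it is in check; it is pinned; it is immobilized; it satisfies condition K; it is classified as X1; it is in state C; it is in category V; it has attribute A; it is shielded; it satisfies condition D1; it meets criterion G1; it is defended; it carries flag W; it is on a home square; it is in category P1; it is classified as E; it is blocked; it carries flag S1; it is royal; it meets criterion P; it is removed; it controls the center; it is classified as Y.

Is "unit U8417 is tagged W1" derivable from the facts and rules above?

By R10 (it is on a home square, it is in check, it is pinned): it has attribute Q1.
By R13 (it is shielded, it is classified as X1, it is in category V): it can capture.
By R15 (it has attribute Q1): it is classified as Q.
By R16 (it satisfies condition K, it is in state C): it is tagged N.
By R19 (it is immobilized, it is in check, it is royal): it is in category F.
By R25 (it is removed): it is classified as U.
By R26 (it is defended): it carries flag D.
By R29 (it controls the center, it is in state C): it is classified as N1.
By R30 (it is classified as Y, it has attribute A, it is in category V): it satisfies condition H.
By R31 (it carries flag S1): it is promoted.
By R5 (it is classified as U, it satisfies condition H): it is adjacent to an enemy.
By R14 (it carries flag D, it is in category F): it meets criterion J.
By R17 (it meets criterion J, it is classified as Q): it has attribute Z.
By R20 (it is tagged N, it is classified as N1): it carries flag B.
By R22 (it is promoted, it meets criterion G1): it is en prise.
By R4 (it is adjacent to an enemy, it satisfies condition K): it has moved this turn.
By R11 (it carries flag B, it is en prise, it is royal): it has attribute T.
By R18 (it has moved this turn, it can capture, it has attribute Z): it is in category H1.
By R23 (it is in category H1): it carries flag S.
By R3 (it has attribute T): it carries flag F1.
By R9 (it carries flag S, it satisfies condition K): it has marker V1.
By R8 (it has marker V1, it carries flag F1): it satisfies condition C1.
By R28 (it satisfies condition C1, it is royal): it is tagged W1.

Yes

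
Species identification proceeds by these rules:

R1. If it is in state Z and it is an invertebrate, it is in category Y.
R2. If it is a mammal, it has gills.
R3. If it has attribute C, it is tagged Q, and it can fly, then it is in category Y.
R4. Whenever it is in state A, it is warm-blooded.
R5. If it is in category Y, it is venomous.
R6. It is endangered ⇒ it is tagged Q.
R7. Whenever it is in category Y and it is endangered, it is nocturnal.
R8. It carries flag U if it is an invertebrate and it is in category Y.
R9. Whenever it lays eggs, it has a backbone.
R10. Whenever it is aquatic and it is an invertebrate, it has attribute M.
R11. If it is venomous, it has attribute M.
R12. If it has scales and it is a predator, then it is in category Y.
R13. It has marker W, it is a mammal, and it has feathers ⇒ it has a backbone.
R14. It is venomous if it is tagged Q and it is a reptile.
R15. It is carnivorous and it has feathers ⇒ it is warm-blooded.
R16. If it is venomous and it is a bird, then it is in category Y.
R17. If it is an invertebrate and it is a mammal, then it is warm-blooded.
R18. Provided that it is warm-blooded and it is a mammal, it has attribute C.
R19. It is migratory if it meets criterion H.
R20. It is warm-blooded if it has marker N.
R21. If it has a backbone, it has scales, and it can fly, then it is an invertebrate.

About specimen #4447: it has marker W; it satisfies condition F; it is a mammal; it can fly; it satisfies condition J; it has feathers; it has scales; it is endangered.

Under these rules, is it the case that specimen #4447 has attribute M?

Yes

By R6 (it is endangered): it is tagged Q.
By R13 (it has marker W, it is a mammal, it has feathers): it has a backbone.
By R21 (it has a backbone, it has scales, it can fly): it is an invertebrate.
By R17 (it is an invertebrate, it is a mammal): it is warm-blooded.
By R18 (it is warm-blooded, it is a mammal): it has attribute C.
By R3 (it has attribute C, it is tagged Q, it can fly): it is in category Y.
By R5 (it is in category Y): it is venomous.
By R11 (it is venomous): it has attribute M.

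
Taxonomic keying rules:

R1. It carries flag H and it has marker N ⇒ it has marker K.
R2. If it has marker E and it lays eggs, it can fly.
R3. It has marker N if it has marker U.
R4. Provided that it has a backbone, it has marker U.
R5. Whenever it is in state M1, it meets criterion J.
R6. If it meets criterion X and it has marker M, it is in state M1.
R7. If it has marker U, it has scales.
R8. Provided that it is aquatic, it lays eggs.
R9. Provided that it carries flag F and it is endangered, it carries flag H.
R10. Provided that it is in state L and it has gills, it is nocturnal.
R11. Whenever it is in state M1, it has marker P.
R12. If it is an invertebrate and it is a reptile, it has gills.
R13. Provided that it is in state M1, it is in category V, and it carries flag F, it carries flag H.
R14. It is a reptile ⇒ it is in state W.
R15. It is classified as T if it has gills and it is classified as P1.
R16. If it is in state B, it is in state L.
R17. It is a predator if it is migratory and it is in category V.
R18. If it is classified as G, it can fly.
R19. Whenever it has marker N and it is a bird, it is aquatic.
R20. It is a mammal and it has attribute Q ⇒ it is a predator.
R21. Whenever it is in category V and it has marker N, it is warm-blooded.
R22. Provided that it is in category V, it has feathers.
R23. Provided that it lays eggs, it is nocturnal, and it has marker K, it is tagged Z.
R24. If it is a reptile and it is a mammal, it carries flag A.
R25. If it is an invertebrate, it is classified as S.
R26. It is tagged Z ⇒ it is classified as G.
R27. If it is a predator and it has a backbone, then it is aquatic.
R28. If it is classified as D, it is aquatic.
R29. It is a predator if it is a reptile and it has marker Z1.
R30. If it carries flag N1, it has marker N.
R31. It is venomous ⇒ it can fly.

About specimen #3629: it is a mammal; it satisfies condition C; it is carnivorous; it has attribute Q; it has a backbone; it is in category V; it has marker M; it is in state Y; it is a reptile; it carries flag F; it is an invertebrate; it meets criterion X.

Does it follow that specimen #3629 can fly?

Forward chaining from the given facts derives: has marker U, is in state M1, has scales, has marker P, has gills, carries flag H, is in state W, is a predator, has feathers, carries flag A, is classified as S, is aquatic, has marker N, meets criterion J, lays eggs, is warm-blooded, has marker K.
Rules concluding "it can fly": R2 needs "it has marker E"; R18 needs "it is classified as G"; R31 needs "it is venomous" — none of these are established.

No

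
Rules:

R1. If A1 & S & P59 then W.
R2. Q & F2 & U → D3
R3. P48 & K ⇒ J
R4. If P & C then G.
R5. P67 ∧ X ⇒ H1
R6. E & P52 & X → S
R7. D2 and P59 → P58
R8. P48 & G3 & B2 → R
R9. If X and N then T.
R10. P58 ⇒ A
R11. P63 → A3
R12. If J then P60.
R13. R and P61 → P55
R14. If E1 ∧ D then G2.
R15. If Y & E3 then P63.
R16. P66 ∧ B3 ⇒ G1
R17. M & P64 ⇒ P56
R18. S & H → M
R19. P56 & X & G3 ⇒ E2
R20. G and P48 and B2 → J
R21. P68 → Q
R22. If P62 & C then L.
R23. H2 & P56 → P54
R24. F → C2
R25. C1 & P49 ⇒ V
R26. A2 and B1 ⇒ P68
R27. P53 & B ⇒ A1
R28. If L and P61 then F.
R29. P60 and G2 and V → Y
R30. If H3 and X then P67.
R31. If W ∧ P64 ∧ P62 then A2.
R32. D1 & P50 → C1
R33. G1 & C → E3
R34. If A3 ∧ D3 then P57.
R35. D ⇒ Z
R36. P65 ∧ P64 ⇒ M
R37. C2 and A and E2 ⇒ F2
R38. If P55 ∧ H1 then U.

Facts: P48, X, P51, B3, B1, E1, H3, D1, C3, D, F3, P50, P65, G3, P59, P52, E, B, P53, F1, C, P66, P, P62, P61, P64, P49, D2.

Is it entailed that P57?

Forward chaining from the given facts derives: G, S, P58, A, G2, G1, L, A1, F, P67, C1, E3, Z, M, W, H1, P56, E2, C2, V, A2, F2, P68, Q.
The only rule concluding P57 is R34, which needs A3; that is never established.

No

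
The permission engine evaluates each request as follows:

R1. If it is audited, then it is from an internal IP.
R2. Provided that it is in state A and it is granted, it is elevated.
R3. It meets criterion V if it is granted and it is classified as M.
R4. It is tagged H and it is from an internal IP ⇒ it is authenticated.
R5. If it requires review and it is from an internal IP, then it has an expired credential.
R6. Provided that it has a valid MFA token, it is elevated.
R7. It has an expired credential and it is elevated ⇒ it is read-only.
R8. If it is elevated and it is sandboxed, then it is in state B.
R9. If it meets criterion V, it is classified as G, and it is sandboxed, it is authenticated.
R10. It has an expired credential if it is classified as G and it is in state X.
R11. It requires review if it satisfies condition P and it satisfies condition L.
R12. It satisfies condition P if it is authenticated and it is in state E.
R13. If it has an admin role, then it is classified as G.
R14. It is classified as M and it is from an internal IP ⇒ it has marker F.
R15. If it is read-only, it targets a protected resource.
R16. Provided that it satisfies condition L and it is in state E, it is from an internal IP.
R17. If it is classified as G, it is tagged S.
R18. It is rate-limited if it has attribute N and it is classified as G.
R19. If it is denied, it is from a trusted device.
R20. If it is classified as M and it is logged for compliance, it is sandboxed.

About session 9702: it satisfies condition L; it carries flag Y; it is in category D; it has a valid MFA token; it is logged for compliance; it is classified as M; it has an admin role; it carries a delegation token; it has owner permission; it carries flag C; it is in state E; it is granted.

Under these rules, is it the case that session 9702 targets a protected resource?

By R3 (it is granted, it is classified as M): it meets criterion V.
By R6 (it has a valid MFA token): it is elevated.
By R13 (it has an admin role): it is classified as G.
By R16 (it satisfies condition L, it is in state E): it is from an internal IP.
By R20 (it is classified as M, it is logged for compliance): it is sandboxed.
By R9 (it meets criterion V, it is classified as G, it is sandboxed): it is authenticated.
By R12 (it is authenticated, it is in state E): it satisfies condition P.
By R11 (it satisfies condition P, it satisfies condition L): it requires review.
By R5 (it requires review, it is from an internal IP): it has an expired credential.
By R7 (it has an expired credential, it is elevated): it is read-only.
By R15 (it is read-only): it targets a protected resource.

Yes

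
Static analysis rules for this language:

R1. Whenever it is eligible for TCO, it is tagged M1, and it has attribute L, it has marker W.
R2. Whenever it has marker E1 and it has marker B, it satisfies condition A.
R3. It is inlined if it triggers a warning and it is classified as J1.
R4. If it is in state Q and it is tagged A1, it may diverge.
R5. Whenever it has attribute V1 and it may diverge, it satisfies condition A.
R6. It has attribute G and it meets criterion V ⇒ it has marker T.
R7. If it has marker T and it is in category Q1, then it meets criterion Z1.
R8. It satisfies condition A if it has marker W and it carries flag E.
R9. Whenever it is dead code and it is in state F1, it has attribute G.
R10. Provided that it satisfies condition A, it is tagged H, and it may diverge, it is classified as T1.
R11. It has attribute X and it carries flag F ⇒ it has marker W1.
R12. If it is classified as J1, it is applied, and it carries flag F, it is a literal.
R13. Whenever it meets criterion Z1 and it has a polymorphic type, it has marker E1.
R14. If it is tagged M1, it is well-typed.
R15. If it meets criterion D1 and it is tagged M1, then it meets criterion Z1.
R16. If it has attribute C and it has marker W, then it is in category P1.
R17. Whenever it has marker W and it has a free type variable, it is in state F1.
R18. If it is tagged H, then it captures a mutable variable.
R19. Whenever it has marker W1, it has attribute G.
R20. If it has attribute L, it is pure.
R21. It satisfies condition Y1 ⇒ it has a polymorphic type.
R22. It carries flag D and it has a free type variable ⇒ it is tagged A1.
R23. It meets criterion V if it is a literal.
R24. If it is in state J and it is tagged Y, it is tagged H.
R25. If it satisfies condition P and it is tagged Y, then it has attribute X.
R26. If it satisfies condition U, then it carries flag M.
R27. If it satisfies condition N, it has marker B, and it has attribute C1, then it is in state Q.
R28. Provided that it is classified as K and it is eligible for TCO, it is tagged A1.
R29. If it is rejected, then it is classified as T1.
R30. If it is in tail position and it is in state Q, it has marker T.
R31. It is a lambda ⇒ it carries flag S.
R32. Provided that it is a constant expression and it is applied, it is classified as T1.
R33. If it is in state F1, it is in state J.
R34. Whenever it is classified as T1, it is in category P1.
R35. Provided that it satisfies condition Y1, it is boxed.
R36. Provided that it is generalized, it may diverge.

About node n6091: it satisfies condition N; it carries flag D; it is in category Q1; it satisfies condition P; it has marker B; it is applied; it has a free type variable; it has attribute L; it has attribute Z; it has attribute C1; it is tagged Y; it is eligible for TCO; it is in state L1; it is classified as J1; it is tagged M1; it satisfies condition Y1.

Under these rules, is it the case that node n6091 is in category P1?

No

Forward chaining from the given facts derives: has marker W, is well-typed, is in state F1, is pure, has a polymorphic type, is tagged A1, has attribute X, is in state Q, is in state J, is boxed, may diverge, is tagged H, captures a mutable variable.
Rules concluding "it is in category P1": R16 needs "it has attribute C"; R34 needs "it is classified as T1" — none of these are established.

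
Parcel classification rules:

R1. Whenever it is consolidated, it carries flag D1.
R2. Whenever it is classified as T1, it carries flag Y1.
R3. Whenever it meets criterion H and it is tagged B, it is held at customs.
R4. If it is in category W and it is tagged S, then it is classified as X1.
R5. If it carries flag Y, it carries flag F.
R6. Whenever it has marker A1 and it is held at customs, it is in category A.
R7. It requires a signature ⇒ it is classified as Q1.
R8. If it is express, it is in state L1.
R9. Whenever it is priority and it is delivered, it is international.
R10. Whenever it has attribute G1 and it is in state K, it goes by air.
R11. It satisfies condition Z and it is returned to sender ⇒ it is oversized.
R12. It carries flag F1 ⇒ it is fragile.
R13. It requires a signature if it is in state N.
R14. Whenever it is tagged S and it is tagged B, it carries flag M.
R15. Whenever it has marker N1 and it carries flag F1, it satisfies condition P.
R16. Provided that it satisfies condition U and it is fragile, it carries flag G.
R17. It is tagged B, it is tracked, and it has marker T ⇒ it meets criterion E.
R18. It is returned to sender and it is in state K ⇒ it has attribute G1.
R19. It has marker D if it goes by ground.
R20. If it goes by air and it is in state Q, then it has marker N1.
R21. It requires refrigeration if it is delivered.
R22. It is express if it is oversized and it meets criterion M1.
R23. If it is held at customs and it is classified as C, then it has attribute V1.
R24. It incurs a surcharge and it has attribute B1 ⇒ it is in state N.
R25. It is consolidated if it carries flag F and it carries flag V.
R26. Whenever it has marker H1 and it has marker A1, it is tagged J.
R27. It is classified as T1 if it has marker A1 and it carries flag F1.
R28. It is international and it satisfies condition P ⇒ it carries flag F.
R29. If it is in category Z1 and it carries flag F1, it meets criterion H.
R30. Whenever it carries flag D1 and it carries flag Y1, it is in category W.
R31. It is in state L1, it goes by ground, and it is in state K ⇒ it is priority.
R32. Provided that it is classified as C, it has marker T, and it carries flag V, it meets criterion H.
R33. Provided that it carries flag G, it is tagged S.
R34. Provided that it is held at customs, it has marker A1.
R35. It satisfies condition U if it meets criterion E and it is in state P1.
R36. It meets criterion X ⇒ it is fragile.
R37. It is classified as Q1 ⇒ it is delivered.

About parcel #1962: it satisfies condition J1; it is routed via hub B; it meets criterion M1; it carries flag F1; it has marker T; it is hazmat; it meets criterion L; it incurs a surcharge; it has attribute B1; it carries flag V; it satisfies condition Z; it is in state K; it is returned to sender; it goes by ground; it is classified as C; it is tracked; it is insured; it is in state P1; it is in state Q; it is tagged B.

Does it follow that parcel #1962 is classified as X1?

By R11 (it satisfies condition Z, it is returned to sender): it is oversized.
By R12 (it carries flag F1): it is fragile.
By R17 (it is tagged B, it is tracked, it has marker T): it meets criterion E.
By R18 (it is returned to sender, it is in state K): it has attribute G1.
By R22 (it is oversized, it meets criterion M1): it is express.
By R24 (it incurs a surcharge, it has attribute B1): it is in state N.
By R32 (it is classified as C, it has marker T, it carries flag V): it meets criterion H.
By R35 (it meets criterion E, it is in state P1): it satisfies condition U.
By R3 (it meets criterion H, it is tagged B): it is held at customs.
By R8 (it is express): it is in state L1.
By R10 (it has attribute G1, it is in state K): it goes by air.
By R13 (it is in state N): it requires a signature.
By R16 (it satisfies condition U, it is fragile): it carries flag G.
By R20 (it goes by air, it is in state Q): it has marker N1.
By R31 (it is in state L1, it goes by ground, it is in state K): it is priority.
By R33 (it carries flag G): it is tagged S.
By R34 (it is held at customs): it has marker A1.
By R7 (it requires a signature): it is classified as Q1.
By R15 (it has marker N1, it carries flag F1): it satisfies condition P.
By R27 (it has marker A1, it carries flag F1): it is classified as T1.
By R37 (it is classified as Q1): it is delivered.
By R2 (it is classified as T1): it carries flag Y1.
By R9 (it is priority, it is delivered): it is international.
By R28 (it is international, it satisfies condition P): it carries flag F.
By R25 (it carries flag F, it carries flag V): it is consolidated.
By R1 (it is consolidated): it carries flag D1.
By R30 (it carries flag D1, it carries flag Y1): it is in category W.
By R4 (it is in category W, it is tagged S): it is classified as X1.

Yes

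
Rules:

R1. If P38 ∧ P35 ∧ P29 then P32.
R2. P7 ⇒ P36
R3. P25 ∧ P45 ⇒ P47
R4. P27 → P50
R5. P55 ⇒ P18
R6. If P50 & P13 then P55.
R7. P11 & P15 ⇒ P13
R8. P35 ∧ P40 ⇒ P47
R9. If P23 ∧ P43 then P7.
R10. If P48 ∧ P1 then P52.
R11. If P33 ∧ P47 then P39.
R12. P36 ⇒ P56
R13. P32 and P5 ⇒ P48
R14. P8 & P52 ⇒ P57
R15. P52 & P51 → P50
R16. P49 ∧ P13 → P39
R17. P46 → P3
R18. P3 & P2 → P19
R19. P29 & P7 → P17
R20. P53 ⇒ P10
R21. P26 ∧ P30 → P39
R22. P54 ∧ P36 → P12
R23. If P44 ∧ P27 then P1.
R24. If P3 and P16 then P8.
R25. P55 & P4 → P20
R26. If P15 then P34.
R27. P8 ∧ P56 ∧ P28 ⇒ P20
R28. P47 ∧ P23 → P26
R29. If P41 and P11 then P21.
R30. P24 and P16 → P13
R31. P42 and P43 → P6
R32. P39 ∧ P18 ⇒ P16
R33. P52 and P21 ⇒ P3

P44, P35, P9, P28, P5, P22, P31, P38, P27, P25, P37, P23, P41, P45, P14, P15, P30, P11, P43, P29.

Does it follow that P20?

P32  (by R1: P38, P35, P29)
P47  (by R3: P25, P45)
P50  (by R4: P27)
P13  (by R7: P11, P15)
P7  (by R9: P23, P43)
P48  (by R13: P32, P5)
P1  (by R23: P44, P27)
P26  (by R28: P47, P23)
P21  (by R29: P41, P11)
P36  (by R2: P7)
P55  (by R6: P50, P13)
P52  (by R10: P48, P1)
P56  (by R12: P36)
P39  (by R21: P26, P30)
P3  (by R33: P52, P21)
P18  (by R5: P55)
P16  (by R32: P39, P18)
P8  (by R24: P3, P16)
P20  (by R27: P8, P56, P28)

Yes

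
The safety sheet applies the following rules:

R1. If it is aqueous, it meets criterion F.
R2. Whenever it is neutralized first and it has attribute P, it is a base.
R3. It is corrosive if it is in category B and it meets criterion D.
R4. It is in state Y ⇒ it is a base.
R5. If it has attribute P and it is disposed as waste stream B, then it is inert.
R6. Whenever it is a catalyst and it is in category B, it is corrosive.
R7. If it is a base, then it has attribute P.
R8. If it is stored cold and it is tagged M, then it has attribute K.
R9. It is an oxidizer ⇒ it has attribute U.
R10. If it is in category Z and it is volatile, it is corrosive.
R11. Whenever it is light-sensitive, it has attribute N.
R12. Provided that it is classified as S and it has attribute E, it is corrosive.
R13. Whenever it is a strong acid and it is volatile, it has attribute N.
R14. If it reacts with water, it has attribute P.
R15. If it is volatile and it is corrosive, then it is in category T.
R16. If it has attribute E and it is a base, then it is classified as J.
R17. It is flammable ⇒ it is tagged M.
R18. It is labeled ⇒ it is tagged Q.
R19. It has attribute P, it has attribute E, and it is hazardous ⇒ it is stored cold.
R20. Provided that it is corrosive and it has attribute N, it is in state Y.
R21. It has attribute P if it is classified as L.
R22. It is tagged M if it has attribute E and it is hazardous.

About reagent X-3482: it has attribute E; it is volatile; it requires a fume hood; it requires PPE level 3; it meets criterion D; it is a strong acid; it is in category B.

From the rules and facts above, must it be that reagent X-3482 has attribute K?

Forward chaining from the given facts derives: is corrosive, has attribute N, is in category T, is in state Y, is a base, has attribute P, is classified as J.
The only rule concluding "it has attribute K" is R8, which needs "it is stored cold"; that is never established.

No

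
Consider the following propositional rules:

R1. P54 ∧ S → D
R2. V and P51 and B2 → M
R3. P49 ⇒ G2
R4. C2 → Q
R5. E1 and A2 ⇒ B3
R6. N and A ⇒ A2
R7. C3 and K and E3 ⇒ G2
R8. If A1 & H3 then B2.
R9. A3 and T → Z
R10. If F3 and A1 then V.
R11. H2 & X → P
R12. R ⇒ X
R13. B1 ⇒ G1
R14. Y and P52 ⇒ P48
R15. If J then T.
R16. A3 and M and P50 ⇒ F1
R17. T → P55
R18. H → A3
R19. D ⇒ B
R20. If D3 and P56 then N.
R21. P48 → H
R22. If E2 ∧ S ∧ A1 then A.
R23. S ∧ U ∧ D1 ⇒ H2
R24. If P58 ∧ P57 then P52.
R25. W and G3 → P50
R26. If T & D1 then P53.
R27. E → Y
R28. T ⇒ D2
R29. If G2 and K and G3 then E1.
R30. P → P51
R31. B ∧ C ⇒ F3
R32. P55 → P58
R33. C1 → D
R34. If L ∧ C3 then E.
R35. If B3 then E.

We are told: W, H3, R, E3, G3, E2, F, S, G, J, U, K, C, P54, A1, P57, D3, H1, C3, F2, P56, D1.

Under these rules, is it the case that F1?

D  (by R1: P54, S)
G2  (by R7: C3, K, E3)
B2  (by R8: A1, H3)
X  (by R12: R)
T  (by R15: J)
P55  (by R17: T)
B  (by R19: D)
N  (by R20: D3, P56)
A  (by R22: E2, S, A1)
H2  (by R23: S, U, D1)
P50  (by R25: W, G3)
E1  (by R29: G2, K, G3)
F3  (by R31: B, C)
P58  (by R32: P55)
A2  (by R6: N, A)
V  (by R10: F3, A1)
P  (by R11: H2, X)
P52  (by R24: P58, P57)
P51  (by R30: P)
M  (by R2: V, P51, B2)
B3  (by R5: E1, A2)
E  (by R35: B3)
Y  (by R27: E)
P48  (by R14: Y, P52)
H  (by R21: P48)
A3  (by R18: H)
F1  (by R16: A3, M, P50)

Yes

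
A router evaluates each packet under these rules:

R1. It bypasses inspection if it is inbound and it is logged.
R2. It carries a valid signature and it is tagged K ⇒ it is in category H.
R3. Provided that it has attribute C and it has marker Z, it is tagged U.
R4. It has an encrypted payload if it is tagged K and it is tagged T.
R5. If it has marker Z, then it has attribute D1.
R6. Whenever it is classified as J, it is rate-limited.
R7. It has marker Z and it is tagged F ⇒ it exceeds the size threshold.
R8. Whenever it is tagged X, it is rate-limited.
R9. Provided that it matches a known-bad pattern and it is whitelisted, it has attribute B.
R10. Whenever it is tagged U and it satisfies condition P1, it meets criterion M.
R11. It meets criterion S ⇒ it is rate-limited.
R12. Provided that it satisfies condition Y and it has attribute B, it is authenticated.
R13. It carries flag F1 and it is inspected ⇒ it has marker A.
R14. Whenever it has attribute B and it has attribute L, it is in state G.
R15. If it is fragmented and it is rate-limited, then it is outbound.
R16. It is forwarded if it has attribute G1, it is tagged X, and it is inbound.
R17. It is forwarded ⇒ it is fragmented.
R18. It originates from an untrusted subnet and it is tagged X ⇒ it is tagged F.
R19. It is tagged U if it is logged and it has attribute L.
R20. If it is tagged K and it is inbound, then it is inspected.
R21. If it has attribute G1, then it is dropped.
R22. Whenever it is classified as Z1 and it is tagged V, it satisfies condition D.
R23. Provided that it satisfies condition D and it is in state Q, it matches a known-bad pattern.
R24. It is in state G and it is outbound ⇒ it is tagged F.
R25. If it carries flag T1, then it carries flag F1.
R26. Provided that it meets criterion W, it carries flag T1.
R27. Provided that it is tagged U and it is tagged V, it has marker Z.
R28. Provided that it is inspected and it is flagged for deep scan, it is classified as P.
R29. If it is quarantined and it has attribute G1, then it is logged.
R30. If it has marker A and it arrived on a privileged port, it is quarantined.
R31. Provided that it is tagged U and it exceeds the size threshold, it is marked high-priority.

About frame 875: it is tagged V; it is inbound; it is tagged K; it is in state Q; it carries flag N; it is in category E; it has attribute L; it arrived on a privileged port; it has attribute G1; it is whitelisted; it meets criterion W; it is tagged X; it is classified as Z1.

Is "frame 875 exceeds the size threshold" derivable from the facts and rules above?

By R8 (it is tagged X): it is rate-limited.
By R16 (it has attribute G1, it is tagged X, it is inbound): it is forwarded.
By R17 (it is forwarded): it is fragmented.
By R20 (it is tagged K, it is inbound): it is inspected.
By R22 (it is classified as Z1, it is tagged V): it satisfies condition D.
By R23 (it satisfies condition D, it is in state Q): it matches a known-bad pattern.
By R26 (it meets criterion W): it carries flag T1.
By R9 (it matches a known-bad pattern, it is whitelisted): it has attribute B.
By R14 (it has attribute B, it has attribute L): it is in state G.
By R15 (it is fragmented, it is rate-limited): it is outbound.
By R24 (it is in state G, it is outbound): it is tagged F.
By R25 (it carries flag T1): it carries flag F1.
By R13 (it carries flag F1, it is inspected): it has marker A.
By R30 (it has marker A, it arrived on a privileged port): it is quarantined.
By R29 (it is quarantined, it has attribute G1): it is logged.
By R19 (it is logged, it has attribute L): it is tagged U.
By R27 (it is tagged U, it is tagged V): it has marker Z.
By R7 (it has marker Z, it is tagged F): it exceeds the size threshold.

Yes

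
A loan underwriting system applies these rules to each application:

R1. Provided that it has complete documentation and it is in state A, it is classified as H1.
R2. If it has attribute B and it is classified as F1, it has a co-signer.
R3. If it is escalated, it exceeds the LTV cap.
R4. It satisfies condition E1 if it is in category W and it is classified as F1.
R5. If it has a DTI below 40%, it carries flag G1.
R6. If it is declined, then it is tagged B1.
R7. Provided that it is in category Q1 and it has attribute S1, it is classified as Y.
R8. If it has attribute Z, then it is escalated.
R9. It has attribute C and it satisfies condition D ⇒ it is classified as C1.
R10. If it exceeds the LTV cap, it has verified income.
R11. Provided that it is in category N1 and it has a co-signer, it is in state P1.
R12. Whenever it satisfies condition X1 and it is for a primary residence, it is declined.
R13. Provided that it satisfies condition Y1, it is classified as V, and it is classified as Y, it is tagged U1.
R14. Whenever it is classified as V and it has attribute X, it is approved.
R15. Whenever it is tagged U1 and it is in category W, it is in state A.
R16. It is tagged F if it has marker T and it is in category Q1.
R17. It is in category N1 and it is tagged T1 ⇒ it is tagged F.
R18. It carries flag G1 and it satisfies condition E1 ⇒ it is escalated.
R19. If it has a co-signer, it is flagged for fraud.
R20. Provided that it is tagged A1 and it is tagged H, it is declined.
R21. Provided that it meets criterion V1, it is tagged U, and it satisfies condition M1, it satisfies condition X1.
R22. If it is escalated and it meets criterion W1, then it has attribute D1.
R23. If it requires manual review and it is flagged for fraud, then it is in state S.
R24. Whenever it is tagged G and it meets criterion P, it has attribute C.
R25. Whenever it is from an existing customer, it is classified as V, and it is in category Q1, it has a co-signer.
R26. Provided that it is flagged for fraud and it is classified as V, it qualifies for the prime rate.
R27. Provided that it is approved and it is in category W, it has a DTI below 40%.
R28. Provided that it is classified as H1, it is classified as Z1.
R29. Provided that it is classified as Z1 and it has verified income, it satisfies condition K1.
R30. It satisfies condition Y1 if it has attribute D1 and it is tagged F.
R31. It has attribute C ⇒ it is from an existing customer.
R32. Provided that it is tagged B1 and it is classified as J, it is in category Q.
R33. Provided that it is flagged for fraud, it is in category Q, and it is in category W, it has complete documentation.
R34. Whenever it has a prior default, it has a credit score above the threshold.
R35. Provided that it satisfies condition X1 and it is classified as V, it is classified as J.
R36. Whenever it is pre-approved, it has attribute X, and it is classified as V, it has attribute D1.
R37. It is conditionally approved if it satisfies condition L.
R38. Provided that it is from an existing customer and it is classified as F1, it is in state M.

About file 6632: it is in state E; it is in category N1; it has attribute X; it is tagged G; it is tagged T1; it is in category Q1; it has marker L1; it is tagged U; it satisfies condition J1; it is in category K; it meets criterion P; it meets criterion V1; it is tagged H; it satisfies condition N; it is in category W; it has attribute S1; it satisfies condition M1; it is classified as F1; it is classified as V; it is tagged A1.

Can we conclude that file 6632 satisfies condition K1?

No

Forward chaining from the given facts derives: satisfies condition E1, is classified as Y, is approved, is tagged F, is declined, satisfies condition X1, has attribute C, has a DTI below 40%, is from an existing customer, is classified as J, is in state M, carries flag G1, is tagged B1, is escalated, has a co-signer, is in category Q, exceeds the LTV cap, has verified income, is in state P1, is flagged for fraud, qualifies for the prime rate, has complete documentation.
The only rule concluding "it satisfies condition K1" is R29, which needs "it is classified as Z1"; that is never established.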